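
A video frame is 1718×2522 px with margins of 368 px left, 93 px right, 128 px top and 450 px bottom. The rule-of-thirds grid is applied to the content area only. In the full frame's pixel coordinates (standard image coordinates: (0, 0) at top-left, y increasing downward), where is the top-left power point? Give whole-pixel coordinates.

x = 787 px, y = 776 px

Content width = 1718 − 368 − 93 = 1257 px; content height = 2522 − 128 − 450 = 1944 px.
Top-left is one-third across and one-third down within the content area.
x = 368 + 1 × 1257/3 = 368 + 419.00 ≈ 787
y = 128 + 1 × 1944/3 = 128 + 648.00 ≈ 776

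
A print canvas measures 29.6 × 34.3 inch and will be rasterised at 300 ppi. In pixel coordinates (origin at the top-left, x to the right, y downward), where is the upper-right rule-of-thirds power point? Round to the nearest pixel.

x = 5920 px, y = 3430 px

In pixels the canvas is 29.6 × 300 = 8880 wide and 34.3 × 300 = 10290 tall.
The upper-right point is two-thirds across and one-third down:
x = 2 × 8880/3 ≈ 5920; y = 1 × 10290/3 ≈ 3430.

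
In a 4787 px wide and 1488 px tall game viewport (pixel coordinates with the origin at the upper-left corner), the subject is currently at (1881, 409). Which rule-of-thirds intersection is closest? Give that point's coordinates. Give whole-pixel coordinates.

Third lines: x ∈ {1596, 3191}, y ∈ {496, 992}.
1881 is closer to x = 1596; 409 is closer to y = 496.
So the nearest intersection is the upper-left power point.

(1596, 496)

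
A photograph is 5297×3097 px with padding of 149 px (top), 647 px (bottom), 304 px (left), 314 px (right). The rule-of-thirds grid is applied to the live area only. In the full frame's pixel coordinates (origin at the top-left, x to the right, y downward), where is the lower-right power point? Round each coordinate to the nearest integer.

(3423, 1683)

Content width = 5297 − 304 − 314 = 4679 px; content height = 3097 − 149 − 647 = 2301 px.
Lower-right is two-thirds across and two-thirds down within the live area.
x = 304 + 2 × 4679/3 = 304 + 3119.33 ≈ 3423
y = 149 + 2 × 2301/3 = 149 + 1534.00 ≈ 1683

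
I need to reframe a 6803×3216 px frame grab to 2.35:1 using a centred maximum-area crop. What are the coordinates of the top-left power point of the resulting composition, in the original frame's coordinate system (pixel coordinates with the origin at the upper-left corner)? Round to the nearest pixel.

6803/3216 < 2.35/1, so the 2.35:1 crop keeps the full width 6803 and trims height to 6803 × 1/2.35 = 2894.89 px.
Top offset = (3216 − 2894.89)/2 = 160.55 px; left offset = 0.
Top-left is one-third across and one-third down within the crop:
x = 0.00 + 1 × 6803.00/3 ≈ 2268; y = 160.55 + 1 × 2894.89/3 ≈ 1126.

x = 2268 px, y = 1126 px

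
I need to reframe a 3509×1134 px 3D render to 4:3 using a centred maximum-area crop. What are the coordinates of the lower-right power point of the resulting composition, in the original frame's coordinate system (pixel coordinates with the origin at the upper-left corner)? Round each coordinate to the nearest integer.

3509/1134 > 4/3, so the 4:3 crop keeps the full height 1134 and trims width to 1134 × 4/3 = 1512.00 px.
Left offset = (3509 − 1512.00)/2 = 998.50 px; top offset = 0.
Lower-right is two-thirds across and two-thirds down within the crop:
x = 998.50 + 2 × 1512.00/3 ≈ 2007; y = 0.00 + 2 × 1134.00/3 ≈ 756.

(2007, 756)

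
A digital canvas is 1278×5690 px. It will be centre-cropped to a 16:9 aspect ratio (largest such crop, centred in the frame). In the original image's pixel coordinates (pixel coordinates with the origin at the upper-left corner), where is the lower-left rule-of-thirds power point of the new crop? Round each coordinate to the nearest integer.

x = 426 px, y = 2965 px

1278/5690 < 16/9, so the 16:9 crop keeps the full width 1278 and trims height to 1278 × 9/16 = 718.88 px.
Top offset = (5690 − 718.88)/2 = 2485.56 px; left offset = 0.
Lower-left is one-third across and two-thirds down within the crop:
x = 0.00 + 1 × 1278.00/3 ≈ 426; y = 2485.56 + 2 × 718.88/3 ≈ 2965.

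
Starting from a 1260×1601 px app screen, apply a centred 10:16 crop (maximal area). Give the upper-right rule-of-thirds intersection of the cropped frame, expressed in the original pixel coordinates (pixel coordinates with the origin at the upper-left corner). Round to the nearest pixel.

x = 797 px, y = 534 px

1260/1601 > 10/16, so the 10:16 crop keeps the full height 1601 and trims width to 1601 × 10/16 = 1000.62 px.
Left offset = (1260 − 1000.62)/2 = 129.69 px; top offset = 0.
Upper-right is two-thirds across and one-third down within the crop:
x = 129.69 + 2 × 1000.62/3 ≈ 797; y = 0.00 + 1 × 1601.00/3 ≈ 534.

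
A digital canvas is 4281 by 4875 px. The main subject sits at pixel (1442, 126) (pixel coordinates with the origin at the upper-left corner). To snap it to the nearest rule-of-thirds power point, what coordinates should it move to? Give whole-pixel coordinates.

(1427, 1625)

Third lines: x ∈ {1427, 2854}, y ∈ {1625, 3250}.
1442 is closer to x = 1427; 126 is closer to y = 1625.
So the nearest intersection is the upper-left power point.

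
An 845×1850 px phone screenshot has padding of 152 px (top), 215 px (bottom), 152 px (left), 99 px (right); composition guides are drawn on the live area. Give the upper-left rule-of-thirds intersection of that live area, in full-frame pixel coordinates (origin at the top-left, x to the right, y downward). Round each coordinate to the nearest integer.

Content width = 845 − 152 − 99 = 594 px; content height = 1850 − 152 − 215 = 1483 px.
Upper-left is one-third across and one-third down within the live area.
x = 152 + 1 × 594/3 = 152 + 198.00 ≈ 350
y = 152 + 1 × 1483/3 = 152 + 494.33 ≈ 646

x = 350 px, y = 646 px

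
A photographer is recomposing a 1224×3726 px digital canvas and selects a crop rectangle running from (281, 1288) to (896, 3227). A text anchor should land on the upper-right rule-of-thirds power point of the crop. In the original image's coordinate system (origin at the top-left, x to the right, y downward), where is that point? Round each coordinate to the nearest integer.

(691, 1934)

Crop width = 896 − 281 = 615 px; one third is 205.00 px.
Crop height = 3227 − 1288 = 1939 px; one third is 646.33 px.
The upper-right point is two-thirds across and one-third down within the crop:
x = 281 + 2 × 205.00 ≈ 691; y = 1288 + 1 × 646.33 ≈ 1934.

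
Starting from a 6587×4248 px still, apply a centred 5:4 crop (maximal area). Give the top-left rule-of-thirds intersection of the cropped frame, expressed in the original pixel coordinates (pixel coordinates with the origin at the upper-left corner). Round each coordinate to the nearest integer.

(2409, 1416)

6587/4248 > 5/4, so the 5:4 crop keeps the full height 4248 and trims width to 4248 × 5/4 = 5310.00 px.
Left offset = (6587 − 5310.00)/2 = 638.50 px; top offset = 0.
Top-left is one-third across and one-third down within the crop:
x = 638.50 + 1 × 5310.00/3 ≈ 2409; y = 0.00 + 1 × 4248.00/3 ≈ 1416.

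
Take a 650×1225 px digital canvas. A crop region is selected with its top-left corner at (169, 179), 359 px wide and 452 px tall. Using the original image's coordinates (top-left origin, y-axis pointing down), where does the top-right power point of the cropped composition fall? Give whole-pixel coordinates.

One third of the crop width 359 is 119.67 px.
One third of the crop height 452 is 150.67 px.
The top-right point is two-thirds across and one-third down within the crop:
x = 169 + 2 × 119.67 ≈ 408; y = 179 + 1 × 150.67 ≈ 330.

x = 408 px, y = 330 px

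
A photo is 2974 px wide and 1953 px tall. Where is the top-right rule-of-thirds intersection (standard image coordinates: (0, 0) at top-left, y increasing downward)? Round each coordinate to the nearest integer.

x = 1983 px, y = 651 px

The top-right point sits two-thirds of the way across and one-third of the way down.
x = 2 × 2974/3 ≈ 1983; y = 1 × 1953/3 ≈ 651.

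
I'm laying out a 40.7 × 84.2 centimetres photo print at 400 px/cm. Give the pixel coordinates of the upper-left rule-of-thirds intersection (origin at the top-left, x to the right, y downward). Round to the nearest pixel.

In pixels the canvas is 40.7 × 400 = 16280 wide and 84.2 × 400 = 33680 tall.
The upper-left point is one-third across and one-third down:
x = 1 × 16280/3 ≈ 5427; y = 1 × 33680/3 ≈ 11227.

x = 5427 px, y = 11227 px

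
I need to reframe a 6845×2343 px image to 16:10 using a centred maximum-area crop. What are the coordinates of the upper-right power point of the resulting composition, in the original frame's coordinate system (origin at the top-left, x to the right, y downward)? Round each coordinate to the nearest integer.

x = 4047 px, y = 781 px

6845/2343 > 16/10, so the 16:10 crop keeps the full height 2343 and trims width to 2343 × 16/10 = 3748.80 px.
Left offset = (6845 − 3748.80)/2 = 1548.10 px; top offset = 0.
Upper-right is two-thirds across and one-third down within the crop:
x = 1548.10 + 2 × 3748.80/3 ≈ 4047; y = 0.00 + 1 × 2343.00/3 ≈ 781.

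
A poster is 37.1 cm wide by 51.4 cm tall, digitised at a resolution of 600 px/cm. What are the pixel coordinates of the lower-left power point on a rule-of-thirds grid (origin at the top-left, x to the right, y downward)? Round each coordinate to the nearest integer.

x = 7420 px, y = 20560 px

In pixels the canvas is 37.1 × 600 = 22260 wide and 51.4 × 600 = 30840 tall.
The lower-left point is one-third across and two-thirds down:
x = 1 × 22260/3 ≈ 7420; y = 2 × 30840/3 ≈ 20560.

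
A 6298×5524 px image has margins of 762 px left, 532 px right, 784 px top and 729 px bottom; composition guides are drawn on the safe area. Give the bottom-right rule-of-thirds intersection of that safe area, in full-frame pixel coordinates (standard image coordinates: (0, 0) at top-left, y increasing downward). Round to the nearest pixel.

Content width = 6298 − 762 − 532 = 5004 px; content height = 5524 − 784 − 729 = 4011 px.
Bottom-right is two-thirds across and two-thirds down within the safe area.
x = 762 + 2 × 5004/3 = 762 + 3336.00 ≈ 4098
y = 784 + 2 × 4011/3 = 784 + 2674.00 ≈ 3458

(4098, 3458)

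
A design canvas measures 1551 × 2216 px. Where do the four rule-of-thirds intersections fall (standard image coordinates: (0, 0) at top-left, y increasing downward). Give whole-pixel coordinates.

One third of 1551 is 517; one third of 2216 is 738.67.
Vertical third lines at x = 517 and x = 1034; horizontal third lines at y = 739 and y = 1477.

(517, 739), (1034, 739), (517, 1477), (1034, 1477)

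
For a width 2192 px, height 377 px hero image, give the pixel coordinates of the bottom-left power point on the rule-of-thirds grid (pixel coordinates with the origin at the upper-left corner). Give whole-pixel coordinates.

x = 731 px, y = 251 px

The bottom-left point sits one-third of the way across and two-thirds of the way down.
x = 1 × 2192/3 ≈ 731; y = 2 × 377/3 ≈ 251.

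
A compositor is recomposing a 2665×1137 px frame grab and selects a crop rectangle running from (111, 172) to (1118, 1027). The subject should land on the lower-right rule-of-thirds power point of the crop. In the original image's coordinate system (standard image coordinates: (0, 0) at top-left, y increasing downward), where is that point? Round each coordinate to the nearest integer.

x = 782 px, y = 742 px

Crop width = 1118 − 111 = 1007 px; one third is 335.67 px.
Crop height = 1027 − 172 = 855 px; one third is 285.00 px.
The lower-right point is two-thirds across and two-thirds down within the crop:
x = 111 + 2 × 335.67 ≈ 782; y = 172 + 2 × 285.00 ≈ 742.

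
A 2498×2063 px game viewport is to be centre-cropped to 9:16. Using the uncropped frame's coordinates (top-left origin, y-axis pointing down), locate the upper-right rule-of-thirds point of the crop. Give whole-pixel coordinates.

(1442, 688)

2498/2063 > 9/16, so the 9:16 crop keeps the full height 2063 and trims width to 2063 × 9/16 = 1160.44 px.
Left offset = (2498 − 1160.44)/2 = 668.78 px; top offset = 0.
Upper-right is two-thirds across and one-third down within the crop:
x = 668.78 + 2 × 1160.44/3 ≈ 1442; y = 0.00 + 1 × 2063.00/3 ≈ 688.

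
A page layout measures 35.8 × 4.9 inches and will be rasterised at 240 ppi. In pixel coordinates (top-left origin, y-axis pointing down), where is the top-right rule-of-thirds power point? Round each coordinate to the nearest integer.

(5728, 392)

In pixels the canvas is 35.8 × 240 = 8592 wide and 4.9 × 240 = 1176 tall.
The top-right point is two-thirds across and one-third down:
x = 2 × 8592/3 ≈ 5728; y = 1 × 1176/3 ≈ 392.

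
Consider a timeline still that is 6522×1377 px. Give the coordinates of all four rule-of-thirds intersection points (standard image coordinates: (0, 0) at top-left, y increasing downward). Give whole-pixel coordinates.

(2174, 459), (4348, 459), (2174, 918), (4348, 918)

One third of 6522 is 2174; one third of 1377 is 459.
Vertical third lines at x = 2174 and x = 4348; horizontal third lines at y = 459 and y = 918.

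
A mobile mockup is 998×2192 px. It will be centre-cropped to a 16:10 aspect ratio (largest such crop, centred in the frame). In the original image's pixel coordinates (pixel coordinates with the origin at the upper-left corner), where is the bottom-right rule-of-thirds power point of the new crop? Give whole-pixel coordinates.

998/2192 < 16/10, so the 16:10 crop keeps the full width 998 and trims height to 998 × 10/16 = 623.75 px.
Top offset = (2192 − 623.75)/2 = 784.12 px; left offset = 0.
Bottom-right is two-thirds across and two-thirds down within the crop:
x = 0.00 + 2 × 998.00/3 ≈ 665; y = 784.12 + 2 × 623.75/3 ≈ 1200.

x = 665 px, y = 1200 px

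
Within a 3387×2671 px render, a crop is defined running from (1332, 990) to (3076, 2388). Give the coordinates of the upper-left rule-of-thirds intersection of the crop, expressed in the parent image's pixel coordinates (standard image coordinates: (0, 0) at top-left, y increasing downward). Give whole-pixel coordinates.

(1913, 1456)

Crop width = 3076 − 1332 = 1744 px; one third is 581.33 px.
Crop height = 2388 − 990 = 1398 px; one third is 466.00 px.
The upper-left point is one-third across and one-third down within the crop:
x = 1332 + 1 × 581.33 ≈ 1913; y = 990 + 1 × 466.00 ≈ 1456.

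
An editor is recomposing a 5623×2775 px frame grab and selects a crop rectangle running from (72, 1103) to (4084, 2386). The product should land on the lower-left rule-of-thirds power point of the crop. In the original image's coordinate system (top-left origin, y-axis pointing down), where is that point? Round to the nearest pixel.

Crop width = 4084 − 72 = 4012 px; one third is 1337.33 px.
Crop height = 2386 − 1103 = 1283 px; one third is 427.67 px.
The lower-left point is one-third across and two-thirds down within the crop:
x = 72 + 1 × 1337.33 ≈ 1409; y = 1103 + 2 × 427.67 ≈ 1958.

(1409, 1958)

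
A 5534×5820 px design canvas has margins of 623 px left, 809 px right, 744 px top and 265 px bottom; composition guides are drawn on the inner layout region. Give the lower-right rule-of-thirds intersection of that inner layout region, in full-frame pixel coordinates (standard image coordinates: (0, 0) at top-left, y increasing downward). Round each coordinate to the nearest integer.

Content width = 5534 − 623 − 809 = 4102 px; content height = 5820 − 744 − 265 = 4811 px.
Lower-right is two-thirds across and two-thirds down within the inner layout region.
x = 623 + 2 × 4102/3 = 623 + 2734.67 ≈ 3358
y = 744 + 2 × 4811/3 = 744 + 3207.33 ≈ 3951

(3358, 3951)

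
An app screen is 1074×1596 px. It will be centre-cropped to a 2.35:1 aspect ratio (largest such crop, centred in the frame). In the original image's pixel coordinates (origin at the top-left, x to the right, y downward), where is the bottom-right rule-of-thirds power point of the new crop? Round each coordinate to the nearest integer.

1074/1596 < 2.35/1, so the 2.35:1 crop keeps the full width 1074 and trims height to 1074 × 1/2.35 = 457.02 px.
Top offset = (1596 − 457.02)/2 = 569.49 px; left offset = 0.
Bottom-right is two-thirds across and two-thirds down within the crop:
x = 0.00 + 2 × 1074.00/3 ≈ 716; y = 569.49 + 2 × 457.02/3 ≈ 874.

x = 716 px, y = 874 px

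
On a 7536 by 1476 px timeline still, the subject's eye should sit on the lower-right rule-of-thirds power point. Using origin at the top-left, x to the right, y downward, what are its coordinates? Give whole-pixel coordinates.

(5024, 984)

The lower-right point sits two-thirds of the way across and two-thirds of the way down.
x = 2 × 7536/3 ≈ 5024; y = 2 × 1476/3 ≈ 984.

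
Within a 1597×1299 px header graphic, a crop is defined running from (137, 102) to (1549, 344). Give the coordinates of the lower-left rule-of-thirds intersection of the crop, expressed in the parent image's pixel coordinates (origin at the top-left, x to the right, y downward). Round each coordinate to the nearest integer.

Crop width = 1549 − 137 = 1412 px; one third is 470.67 px.
Crop height = 344 − 102 = 242 px; one third is 80.67 px.
The lower-left point is one-third across and two-thirds down within the crop:
x = 137 + 1 × 470.67 ≈ 608; y = 102 + 2 × 80.67 ≈ 263.

x = 608 px, y = 263 px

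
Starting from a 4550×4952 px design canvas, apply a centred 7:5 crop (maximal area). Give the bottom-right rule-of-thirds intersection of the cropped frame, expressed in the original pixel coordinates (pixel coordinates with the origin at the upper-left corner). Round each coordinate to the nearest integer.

x = 3033 px, y = 3018 px

4550/4952 < 7/5, so the 7:5 crop keeps the full width 4550 and trims height to 4550 × 5/7 = 3250.00 px.
Top offset = (4952 − 3250.00)/2 = 851.00 px; left offset = 0.
Bottom-right is two-thirds across and two-thirds down within the crop:
x = 0.00 + 2 × 4550.00/3 ≈ 3033; y = 851.00 + 2 × 3250.00/3 ≈ 3018.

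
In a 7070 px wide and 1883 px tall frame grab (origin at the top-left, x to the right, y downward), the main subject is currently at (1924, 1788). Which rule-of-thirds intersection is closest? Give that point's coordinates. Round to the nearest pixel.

Third lines: x ∈ {2357, 4713}, y ∈ {628, 1255}.
1924 is closer to x = 2357; 1788 is closer to y = 1255.
So the nearest intersection is the lower-left power point.

x = 2357 px, y = 1255 px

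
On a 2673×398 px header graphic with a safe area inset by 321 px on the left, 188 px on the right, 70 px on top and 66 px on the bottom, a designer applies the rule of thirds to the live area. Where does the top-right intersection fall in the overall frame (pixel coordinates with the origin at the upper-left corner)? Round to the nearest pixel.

(1764, 157)

Content width = 2673 − 321 − 188 = 2164 px; content height = 398 − 70 − 66 = 262 px.
Top-right is two-thirds across and one-third down within the live area.
x = 321 + 2 × 2164/3 = 321 + 1442.67 ≈ 1764
y = 70 + 1 × 262/3 = 70 + 87.33 ≈ 157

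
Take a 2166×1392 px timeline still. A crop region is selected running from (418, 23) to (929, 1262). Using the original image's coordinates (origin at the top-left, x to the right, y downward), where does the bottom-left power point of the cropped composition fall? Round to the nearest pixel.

Crop width = 929 − 418 = 511 px; one third is 170.33 px.
Crop height = 1262 − 23 = 1239 px; one third is 413.00 px.
The bottom-left point is one-third across and two-thirds down within the crop:
x = 418 + 1 × 170.33 ≈ 588; y = 23 + 2 × 413.00 ≈ 849.

(588, 849)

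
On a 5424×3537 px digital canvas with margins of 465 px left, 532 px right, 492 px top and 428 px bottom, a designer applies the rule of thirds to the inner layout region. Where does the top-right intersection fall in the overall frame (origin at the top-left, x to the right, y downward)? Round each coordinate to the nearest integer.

Content width = 5424 − 465 − 532 = 4427 px; content height = 3537 − 492 − 428 = 2617 px.
Top-right is two-thirds across and one-third down within the inner layout region.
x = 465 + 2 × 4427/3 = 465 + 2951.33 ≈ 3416
y = 492 + 1 × 2617/3 = 492 + 872.33 ≈ 1364

(3416, 1364)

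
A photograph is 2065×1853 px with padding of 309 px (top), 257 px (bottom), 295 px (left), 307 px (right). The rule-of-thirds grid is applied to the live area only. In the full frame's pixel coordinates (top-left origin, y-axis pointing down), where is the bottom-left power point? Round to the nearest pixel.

Content width = 2065 − 295 − 307 = 1463 px; content height = 1853 − 309 − 257 = 1287 px.
Bottom-left is one-third across and two-thirds down within the live area.
x = 295 + 1 × 1463/3 = 295 + 487.67 ≈ 783
y = 309 + 2 × 1287/3 = 309 + 858.00 ≈ 1167

x = 783 px, y = 1167 px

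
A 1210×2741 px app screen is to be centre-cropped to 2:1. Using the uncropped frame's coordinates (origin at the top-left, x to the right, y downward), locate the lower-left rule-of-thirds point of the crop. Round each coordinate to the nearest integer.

(403, 1471)

1210/2741 < 2/1, so the 2:1 crop keeps the full width 1210 and trims height to 1210 × 1/2 = 605.00 px.
Top offset = (2741 − 605.00)/2 = 1068.00 px; left offset = 0.
Lower-left is one-third across and two-thirds down within the crop:
x = 0.00 + 1 × 1210.00/3 ≈ 403; y = 1068.00 + 2 × 605.00/3 ≈ 1471.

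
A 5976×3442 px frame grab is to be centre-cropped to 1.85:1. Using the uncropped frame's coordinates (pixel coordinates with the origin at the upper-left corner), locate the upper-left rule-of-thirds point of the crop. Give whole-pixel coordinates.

(1992, 1183)

5976/3442 < 1.85/1, so the 1.85:1 crop keeps the full width 5976 and trims height to 5976 × 1/1.85 = 3230.27 px.
Top offset = (3442 − 3230.27)/2 = 105.86 px; left offset = 0.
Upper-left is one-third across and one-third down within the crop:
x = 0.00 + 1 × 5976.00/3 ≈ 1992; y = 105.86 + 1 × 3230.27/3 ≈ 1183.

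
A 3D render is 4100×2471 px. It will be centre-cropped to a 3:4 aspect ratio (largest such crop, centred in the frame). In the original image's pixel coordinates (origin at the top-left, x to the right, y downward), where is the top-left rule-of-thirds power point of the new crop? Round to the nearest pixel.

(1741, 824)

4100/2471 > 3/4, so the 3:4 crop keeps the full height 2471 and trims width to 2471 × 3/4 = 1853.25 px.
Left offset = (4100 − 1853.25)/2 = 1123.38 px; top offset = 0.
Top-left is one-third across and one-third down within the crop:
x = 1123.38 + 1 × 1853.25/3 ≈ 1741; y = 0.00 + 1 × 2471.00/3 ≈ 824.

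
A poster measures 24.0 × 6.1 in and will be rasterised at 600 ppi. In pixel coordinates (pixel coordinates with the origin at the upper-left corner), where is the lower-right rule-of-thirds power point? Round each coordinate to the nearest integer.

In pixels the canvas is 24.0 × 600 = 14400 wide and 6.1 × 600 = 3660 tall.
The lower-right point is two-thirds across and two-thirds down:
x = 2 × 14400/3 ≈ 9600; y = 2 × 3660/3 ≈ 2440.

x = 9600 px, y = 2440 px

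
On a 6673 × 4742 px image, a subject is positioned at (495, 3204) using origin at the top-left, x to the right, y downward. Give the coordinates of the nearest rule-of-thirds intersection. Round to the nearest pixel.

(2224, 3161)

Third lines: x ∈ {2224, 4449}, y ∈ {1581, 3161}.
495 is closer to x = 2224; 3204 is closer to y = 3161.
So the nearest intersection is the lower-left power point.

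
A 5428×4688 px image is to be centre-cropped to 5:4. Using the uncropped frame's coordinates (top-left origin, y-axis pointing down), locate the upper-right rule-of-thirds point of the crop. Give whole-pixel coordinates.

(3619, 1620)

5428/4688 < 5/4, so the 5:4 crop keeps the full width 5428 and trims height to 5428 × 4/5 = 4342.40 px.
Top offset = (4688 − 4342.40)/2 = 172.80 px; left offset = 0.
Upper-right is two-thirds across and one-third down within the crop:
x = 0.00 + 2 × 5428.00/3 ≈ 3619; y = 172.80 + 1 × 4342.40/3 ≈ 1620.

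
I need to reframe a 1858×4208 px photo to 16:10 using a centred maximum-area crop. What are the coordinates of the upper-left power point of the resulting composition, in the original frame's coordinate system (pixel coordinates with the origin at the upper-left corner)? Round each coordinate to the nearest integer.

1858/4208 < 16/10, so the 16:10 crop keeps the full width 1858 and trims height to 1858 × 10/16 = 1161.25 px.
Top offset = (4208 − 1161.25)/2 = 1523.38 px; left offset = 0.
Upper-left is one-third across and one-third down within the crop:
x = 0.00 + 1 × 1858.00/3 ≈ 619; y = 1523.38 + 1 × 1161.25/3 ≈ 1910.

(619, 1910)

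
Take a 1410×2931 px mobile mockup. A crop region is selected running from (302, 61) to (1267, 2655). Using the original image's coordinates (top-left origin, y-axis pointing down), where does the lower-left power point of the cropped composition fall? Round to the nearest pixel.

Crop width = 1267 − 302 = 965 px; one third is 321.67 px.
Crop height = 2655 − 61 = 2594 px; one third is 864.67 px.
The lower-left point is one-third across and two-thirds down within the crop:
x = 302 + 1 × 321.67 ≈ 624; y = 61 + 2 × 864.67 ≈ 1790.

(624, 1790)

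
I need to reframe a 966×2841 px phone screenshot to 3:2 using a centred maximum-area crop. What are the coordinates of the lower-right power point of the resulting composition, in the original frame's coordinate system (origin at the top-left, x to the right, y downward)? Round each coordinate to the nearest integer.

966/2841 < 3/2, so the 3:2 crop keeps the full width 966 and trims height to 966 × 2/3 = 644.00 px.
Top offset = (2841 − 644.00)/2 = 1098.50 px; left offset = 0.
Lower-right is two-thirds across and two-thirds down within the crop:
x = 0.00 + 2 × 966.00/3 ≈ 644; y = 1098.50 + 2 × 644.00/3 ≈ 1528.

x = 644 px, y = 1528 px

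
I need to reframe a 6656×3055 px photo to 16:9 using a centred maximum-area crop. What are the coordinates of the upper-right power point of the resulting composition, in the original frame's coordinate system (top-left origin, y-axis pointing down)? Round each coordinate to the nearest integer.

6656/3055 > 16/9, so the 16:9 crop keeps the full height 3055 and trims width to 3055 × 16/9 = 5431.11 px.
Left offset = (6656 − 5431.11)/2 = 612.44 px; top offset = 0.
Upper-right is two-thirds across and one-third down within the crop:
x = 612.44 + 2 × 5431.11/3 ≈ 4233; y = 0.00 + 1 × 3055.00/3 ≈ 1018.

x = 4233 px, y = 1018 px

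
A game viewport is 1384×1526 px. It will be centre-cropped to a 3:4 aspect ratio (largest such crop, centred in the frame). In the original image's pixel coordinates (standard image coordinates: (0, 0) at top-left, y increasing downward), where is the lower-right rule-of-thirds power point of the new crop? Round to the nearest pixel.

(883, 1017)

1384/1526 > 3/4, so the 3:4 crop keeps the full height 1526 and trims width to 1526 × 3/4 = 1144.50 px.
Left offset = (1384 − 1144.50)/2 = 119.75 px; top offset = 0.
Lower-right is two-thirds across and two-thirds down within the crop:
x = 119.75 + 2 × 1144.50/3 ≈ 883; y = 0.00 + 2 × 1526.00/3 ≈ 1017.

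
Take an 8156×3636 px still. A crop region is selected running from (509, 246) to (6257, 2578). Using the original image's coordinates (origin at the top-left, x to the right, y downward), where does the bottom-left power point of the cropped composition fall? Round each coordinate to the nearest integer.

Crop width = 6257 − 509 = 5748 px; one third is 1916.00 px.
Crop height = 2578 − 246 = 2332 px; one third is 777.33 px.
The bottom-left point is one-third across and two-thirds down within the crop:
x = 509 + 1 × 1916.00 ≈ 2425; y = 246 + 2 × 777.33 ≈ 1801.

x = 2425 px, y = 1801 px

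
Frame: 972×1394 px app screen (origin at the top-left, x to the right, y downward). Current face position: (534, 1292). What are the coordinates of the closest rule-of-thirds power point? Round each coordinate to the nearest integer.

x = 648 px, y = 929 px

Third lines: x ∈ {324, 648}, y ∈ {465, 929}.
534 is closer to x = 648; 1292 is closer to y = 929.
So the nearest intersection is the lower-right power point.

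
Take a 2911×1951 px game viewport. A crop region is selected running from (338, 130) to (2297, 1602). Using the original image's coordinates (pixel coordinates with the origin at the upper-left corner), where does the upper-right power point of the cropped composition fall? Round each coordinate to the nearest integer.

Crop width = 2297 − 338 = 1959 px; one third is 653.00 px.
Crop height = 1602 − 130 = 1472 px; one third is 490.67 px.
The upper-right point is two-thirds across and one-third down within the crop:
x = 338 + 2 × 653.00 ≈ 1644; y = 130 + 1 × 490.67 ≈ 621.

x = 1644 px, y = 621 px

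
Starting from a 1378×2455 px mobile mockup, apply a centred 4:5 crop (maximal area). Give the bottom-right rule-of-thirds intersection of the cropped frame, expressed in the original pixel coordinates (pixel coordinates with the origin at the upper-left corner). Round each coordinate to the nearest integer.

x = 919 px, y = 1515 px

1378/2455 < 4/5, so the 4:5 crop keeps the full width 1378 and trims height to 1378 × 5/4 = 1722.50 px.
Top offset = (2455 − 1722.50)/2 = 366.25 px; left offset = 0.
Bottom-right is two-thirds across and two-thirds down within the crop:
x = 0.00 + 2 × 1378.00/3 ≈ 919; y = 366.25 + 2 × 1722.50/3 ≈ 1515.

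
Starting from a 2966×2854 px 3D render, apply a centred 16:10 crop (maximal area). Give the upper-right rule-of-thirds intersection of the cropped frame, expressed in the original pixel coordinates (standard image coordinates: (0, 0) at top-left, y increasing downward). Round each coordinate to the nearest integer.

(1977, 1118)

2966/2854 < 16/10, so the 16:10 crop keeps the full width 2966 and trims height to 2966 × 10/16 = 1853.75 px.
Top offset = (2854 − 1853.75)/2 = 500.12 px; left offset = 0.
Upper-right is two-thirds across and one-third down within the crop:
x = 0.00 + 2 × 2966.00/3 ≈ 1977; y = 500.12 + 1 × 1853.75/3 ≈ 1118.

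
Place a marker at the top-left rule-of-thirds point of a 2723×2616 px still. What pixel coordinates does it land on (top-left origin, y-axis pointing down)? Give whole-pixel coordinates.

The top-left point sits one-third of the way across and one-third of the way down.
x = 1 × 2723/3 ≈ 908; y = 1 × 2616/3 ≈ 872.

x = 908 px, y = 872 px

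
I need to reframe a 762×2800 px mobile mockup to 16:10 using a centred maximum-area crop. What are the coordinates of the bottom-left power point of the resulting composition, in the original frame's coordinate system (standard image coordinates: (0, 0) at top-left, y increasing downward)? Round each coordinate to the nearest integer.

(254, 1479)

762/2800 < 16/10, so the 16:10 crop keeps the full width 762 and trims height to 762 × 10/16 = 476.25 px.
Top offset = (2800 − 476.25)/2 = 1161.88 px; left offset = 0.
Bottom-left is one-third across and two-thirds down within the crop:
x = 0.00 + 1 × 762.00/3 ≈ 254; y = 1161.88 + 2 × 476.25/3 ≈ 1479.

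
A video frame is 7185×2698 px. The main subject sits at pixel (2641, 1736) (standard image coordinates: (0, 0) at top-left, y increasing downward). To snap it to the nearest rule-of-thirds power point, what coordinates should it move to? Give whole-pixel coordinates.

Third lines: x ∈ {2395, 4790}, y ∈ {899, 1799}.
2641 is closer to x = 2395; 1736 is closer to y = 1799.
So the nearest intersection is the lower-left power point.

x = 2395 px, y = 1799 px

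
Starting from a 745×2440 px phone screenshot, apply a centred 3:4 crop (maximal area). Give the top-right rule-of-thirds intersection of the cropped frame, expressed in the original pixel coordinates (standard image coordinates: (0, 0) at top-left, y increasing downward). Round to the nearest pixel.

x = 497 px, y = 1054 px

745/2440 < 3/4, so the 3:4 crop keeps the full width 745 and trims height to 745 × 4/3 = 993.33 px.
Top offset = (2440 − 993.33)/2 = 723.33 px; left offset = 0.
Top-right is two-thirds across and one-third down within the crop:
x = 0.00 + 2 × 745.00/3 ≈ 497; y = 723.33 + 1 × 993.33/3 ≈ 1054.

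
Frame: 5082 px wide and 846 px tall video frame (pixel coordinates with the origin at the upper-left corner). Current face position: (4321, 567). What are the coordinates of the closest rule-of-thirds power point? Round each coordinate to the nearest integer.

Third lines: x ∈ {1694, 3388}, y ∈ {282, 564}.
4321 is closer to x = 3388; 567 is closer to y = 564.
So the nearest intersection is the lower-right power point.

(3388, 564)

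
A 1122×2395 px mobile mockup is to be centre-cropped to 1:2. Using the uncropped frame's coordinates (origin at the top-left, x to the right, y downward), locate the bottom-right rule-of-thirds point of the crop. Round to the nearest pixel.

x = 748 px, y = 1572 px

1122/2395 < 1/2, so the 1:2 crop keeps the full width 1122 and trims height to 1122 × 2/1 = 2244.00 px.
Top offset = (2395 − 2244.00)/2 = 75.50 px; left offset = 0.
Bottom-right is two-thirds across and two-thirds down within the crop:
x = 0.00 + 2 × 1122.00/3 ≈ 748; y = 75.50 + 2 × 2244.00/3 ≈ 1572.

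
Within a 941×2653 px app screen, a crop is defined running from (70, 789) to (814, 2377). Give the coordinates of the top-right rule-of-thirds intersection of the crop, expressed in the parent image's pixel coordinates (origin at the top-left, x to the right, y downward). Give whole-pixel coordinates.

Crop width = 814 − 70 = 744 px; one third is 248.00 px.
Crop height = 2377 − 789 = 1588 px; one third is 529.33 px.
The top-right point is two-thirds across and one-third down within the crop:
x = 70 + 2 × 248.00 ≈ 566; y = 789 + 1 × 529.33 ≈ 1318.

x = 566 px, y = 1318 px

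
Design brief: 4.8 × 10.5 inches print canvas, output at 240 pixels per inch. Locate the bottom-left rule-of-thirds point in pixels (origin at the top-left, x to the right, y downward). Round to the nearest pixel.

In pixels the canvas is 4.8 × 240 = 1152 wide and 10.5 × 240 = 2520 tall.
The bottom-left point is one-third across and two-thirds down:
x = 1 × 1152/3 ≈ 384; y = 2 × 2520/3 ≈ 1680.

(384, 1680)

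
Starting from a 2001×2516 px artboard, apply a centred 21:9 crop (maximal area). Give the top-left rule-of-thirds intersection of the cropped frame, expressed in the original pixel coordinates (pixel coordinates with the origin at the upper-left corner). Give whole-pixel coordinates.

2001/2516 < 21/9, so the 21:9 crop keeps the full width 2001 and trims height to 2001 × 9/21 = 857.57 px.
Top offset = (2516 − 857.57)/2 = 829.21 px; left offset = 0.
Top-left is one-third across and one-third down within the crop:
x = 0.00 + 1 × 2001.00/3 ≈ 667; y = 829.21 + 1 × 857.57/3 ≈ 1115.

x = 667 px, y = 1115 px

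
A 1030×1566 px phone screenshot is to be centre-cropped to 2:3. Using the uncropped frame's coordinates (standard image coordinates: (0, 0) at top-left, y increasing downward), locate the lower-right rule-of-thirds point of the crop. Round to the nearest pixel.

1030/1566 < 2/3, so the 2:3 crop keeps the full width 1030 and trims height to 1030 × 3/2 = 1545.00 px.
Top offset = (1566 − 1545.00)/2 = 10.50 px; left offset = 0.
Lower-right is two-thirds across and two-thirds down within the crop:
x = 0.00 + 2 × 1030.00/3 ≈ 687; y = 10.50 + 2 × 1545.00/3 ≈ 1041.

x = 687 px, y = 1041 px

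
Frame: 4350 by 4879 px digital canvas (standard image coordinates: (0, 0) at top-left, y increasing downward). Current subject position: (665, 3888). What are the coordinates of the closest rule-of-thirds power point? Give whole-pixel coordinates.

Third lines: x ∈ {1450, 2900}, y ∈ {1626, 3253}.
665 is closer to x = 1450; 3888 is closer to y = 3253.
So the nearest intersection is the lower-left power point.

(1450, 3253)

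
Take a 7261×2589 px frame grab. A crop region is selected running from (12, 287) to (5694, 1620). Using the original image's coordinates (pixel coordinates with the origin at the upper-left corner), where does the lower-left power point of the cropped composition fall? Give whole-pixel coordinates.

(1906, 1176)

Crop width = 5694 − 12 = 5682 px; one third is 1894.00 px.
Crop height = 1620 − 287 = 1333 px; one third is 444.33 px.
The lower-left point is one-third across and two-thirds down within the crop:
x = 12 + 1 × 1894.00 ≈ 1906; y = 287 + 2 × 444.33 ≈ 1176.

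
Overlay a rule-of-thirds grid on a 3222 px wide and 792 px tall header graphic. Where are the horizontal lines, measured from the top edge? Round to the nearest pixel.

792 / 3 = 264, so the horizontal lines sit at one and two thirds of 792.

y = 264 px and y = 528 px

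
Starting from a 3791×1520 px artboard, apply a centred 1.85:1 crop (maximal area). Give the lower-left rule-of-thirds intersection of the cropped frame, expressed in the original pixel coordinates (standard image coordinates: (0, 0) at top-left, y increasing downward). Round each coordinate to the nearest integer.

3791/1520 > 1.85/1, so the 1.85:1 crop keeps the full height 1520 and trims width to 1520 × 1.85/1 = 2812.00 px.
Left offset = (3791 − 2812.00)/2 = 489.50 px; top offset = 0.
Lower-left is one-third across and two-thirds down within the crop:
x = 489.50 + 1 × 2812.00/3 ≈ 1427; y = 0.00 + 2 × 1520.00/3 ≈ 1013.

x = 1427 px, y = 1013 px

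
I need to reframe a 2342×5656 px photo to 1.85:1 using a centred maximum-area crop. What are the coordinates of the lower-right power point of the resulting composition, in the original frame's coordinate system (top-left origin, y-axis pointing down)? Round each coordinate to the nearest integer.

(1561, 3039)

2342/5656 < 1.85/1, so the 1.85:1 crop keeps the full width 2342 and trims height to 2342 × 1/1.85 = 1265.95 px.
Top offset = (5656 − 1265.95)/2 = 2195.03 px; left offset = 0.
Lower-right is two-thirds across and two-thirds down within the crop:
x = 0.00 + 2 × 2342.00/3 ≈ 1561; y = 2195.03 + 2 × 1265.95/3 ≈ 3039.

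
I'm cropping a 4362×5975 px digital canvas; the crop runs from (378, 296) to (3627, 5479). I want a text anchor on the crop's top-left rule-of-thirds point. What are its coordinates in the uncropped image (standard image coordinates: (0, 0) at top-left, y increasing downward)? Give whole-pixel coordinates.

(1461, 2024)

Crop width = 3627 − 378 = 3249 px; one third is 1083.00 px.
Crop height = 5479 − 296 = 5183 px; one third is 1727.67 px.
The top-left point is one-third across and one-third down within the crop:
x = 378 + 1 × 1083.00 ≈ 1461; y = 296 + 1 × 1727.67 ≈ 2024.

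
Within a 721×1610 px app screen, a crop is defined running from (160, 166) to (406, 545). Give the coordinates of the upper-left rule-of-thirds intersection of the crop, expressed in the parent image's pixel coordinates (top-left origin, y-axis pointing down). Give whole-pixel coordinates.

Crop width = 406 − 160 = 246 px; one third is 82.00 px.
Crop height = 545 − 166 = 379 px; one third is 126.33 px.
The upper-left point is one-third across and one-third down within the crop:
x = 160 + 1 × 82.00 ≈ 242; y = 166 + 1 × 126.33 ≈ 292.

x = 242 px, y = 292 px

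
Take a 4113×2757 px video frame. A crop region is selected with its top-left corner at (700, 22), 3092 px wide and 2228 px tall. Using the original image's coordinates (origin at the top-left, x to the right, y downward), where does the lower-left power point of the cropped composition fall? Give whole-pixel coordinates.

(1731, 1507)

One third of the crop width 3092 is 1030.67 px.
One third of the crop height 2228 is 742.67 px.
The lower-left point is one-third across and two-thirds down within the crop:
x = 700 + 1 × 1030.67 ≈ 1731; y = 22 + 2 × 742.67 ≈ 1507.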